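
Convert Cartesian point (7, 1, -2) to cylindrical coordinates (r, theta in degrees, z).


r = sqrt(7^2 + 1^2) = 7.0711
theta = atan2(1, 7) = 8.1301 deg
z = -2

r = 7.0711, theta = 8.1301 deg, z = -2


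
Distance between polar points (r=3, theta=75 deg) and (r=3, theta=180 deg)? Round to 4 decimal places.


d = sqrt(r1^2 + r2^2 - 2*r1*r2*cos(t2-t1))
d = sqrt(3^2 + 3^2 - 2*3*3*cos(180-75)) = 4.7601

4.7601


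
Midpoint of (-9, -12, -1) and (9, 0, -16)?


Midpoint = ((-9+9)/2, (-12+0)/2, (-1+-16)/2) = (0, -6, -8.5)

(0, -6, -8.5)


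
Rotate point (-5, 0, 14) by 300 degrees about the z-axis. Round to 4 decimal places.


x' = -5*cos(300) - 0*sin(300) = -2.5
y' = -5*sin(300) + 0*cos(300) = 4.3301
z' = 14

(-2.5, 4.3301, 14)


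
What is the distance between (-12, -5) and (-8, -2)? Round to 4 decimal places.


d = sqrt((-8--12)^2 + (-2--5)^2) = 5

5


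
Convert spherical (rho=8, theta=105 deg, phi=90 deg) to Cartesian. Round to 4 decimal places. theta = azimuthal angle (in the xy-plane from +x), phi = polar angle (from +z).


x = 8 * sin(90) * cos(105) = -2.0706
y = 8 * sin(90) * sin(105) = 7.7274
z = 8 * cos(90) = 0

(-2.0706, 7.7274, 0)


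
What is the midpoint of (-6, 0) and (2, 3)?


Midpoint = ((-6+2)/2, (0+3)/2) = (-2, 1.5)

(-2, 1.5)


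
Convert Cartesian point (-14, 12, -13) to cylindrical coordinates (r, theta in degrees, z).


r = sqrt((-14)^2 + 12^2) = 18.4391
theta = atan2(12, -14) = 139.3987 deg
z = -13

r = 18.4391, theta = 139.3987 deg, z = -13


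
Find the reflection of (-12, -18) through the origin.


Reflection through origin: (x, y) -> (-x, -y)
(-12, -18) -> (12, 18)

(12, 18)


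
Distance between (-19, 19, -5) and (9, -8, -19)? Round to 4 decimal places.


d = sqrt((9--19)^2 + (-8-19)^2 + (-19--5)^2) = 41.3401

41.3401


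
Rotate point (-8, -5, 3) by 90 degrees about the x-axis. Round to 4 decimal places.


x' = -8
y' = -5*cos(90) - 3*sin(90) = -3
z' = -5*sin(90) + 3*cos(90) = -5

(-8, -3, -5)


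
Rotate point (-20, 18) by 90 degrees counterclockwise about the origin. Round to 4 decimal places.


x' = -20*cos(90) - 18*sin(90) = -18
y' = -20*sin(90) + 18*cos(90) = -20

(-18, -20)


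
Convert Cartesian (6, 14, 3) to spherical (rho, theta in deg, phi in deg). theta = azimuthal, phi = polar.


rho = sqrt(6^2 + 14^2 + 3^2) = 15.5242
theta = atan2(14, 6) = 66.8014 deg
phi = acos(3/15.5242) = 78.8577 deg

rho = 15.5242, theta = 66.8014 deg, phi = 78.8577 deg


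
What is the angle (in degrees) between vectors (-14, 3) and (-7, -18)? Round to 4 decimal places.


dot = -14*-7 + 3*-18 = 44
|u| = 14.3178, |v| = 19.3132
cos(angle) = 0.1591
angle = 80.8443 degrees

80.8443 degrees


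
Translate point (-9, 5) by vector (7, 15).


Translation: (x+dx, y+dy) = (-9+7, 5+15) = (-2, 20)

(-2, 20)


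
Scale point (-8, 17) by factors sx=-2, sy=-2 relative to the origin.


Scaling: (x*sx, y*sy) = (-8*-2, 17*-2) = (16, -34)

(16, -34)


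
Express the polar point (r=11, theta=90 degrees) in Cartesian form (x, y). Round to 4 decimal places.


x = 11 * cos(90) = 0
y = 11 * sin(90) = 11

(0, 11)


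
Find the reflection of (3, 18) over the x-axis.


Reflection across x-axis: (x, y) -> (x, -y)
(3, 18) -> (3, -18)

(3, -18)


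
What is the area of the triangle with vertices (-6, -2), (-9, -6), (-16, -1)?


Area = |x1(y2-y3) + x2(y3-y1) + x3(y1-y2)| / 2
= |-6*(-6--1) + -9*(-1--2) + -16*(-2--6)| / 2
= 21.5

21.5


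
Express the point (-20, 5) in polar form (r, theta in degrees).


r = sqrt((-20)^2 + 5^2) = 20.6155
theta = atan2(5, -20) = 165.9638 degrees

r = 20.6155, theta = 165.9638 degrees


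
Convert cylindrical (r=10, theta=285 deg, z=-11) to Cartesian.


x = 10 * cos(285) = 2.5882
y = 10 * sin(285) = -9.6593
z = -11

(2.5882, -9.6593, -11)


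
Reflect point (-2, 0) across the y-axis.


Reflection across y-axis: (x, y) -> (-x, y)
(-2, 0) -> (2, 0)

(2, 0)


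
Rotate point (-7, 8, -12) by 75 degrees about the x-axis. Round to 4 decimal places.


x' = -7
y' = 8*cos(75) - -12*sin(75) = 13.6617
z' = 8*sin(75) + -12*cos(75) = 4.6216

(-7, 13.6617, 4.6216)


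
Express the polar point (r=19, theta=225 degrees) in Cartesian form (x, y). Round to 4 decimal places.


x = 19 * cos(225) = -13.435
y = 19 * sin(225) = -13.435

(-13.435, -13.435)


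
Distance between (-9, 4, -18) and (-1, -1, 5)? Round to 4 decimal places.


d = sqrt((-1--9)^2 + (-1-4)^2 + (5--18)^2) = 24.8596

24.8596


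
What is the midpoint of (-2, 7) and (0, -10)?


Midpoint = ((-2+0)/2, (7+-10)/2) = (-1, -1.5)

(-1, -1.5)


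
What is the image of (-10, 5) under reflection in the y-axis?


Reflection across y-axis: (x, y) -> (-x, y)
(-10, 5) -> (10, 5)

(10, 5)


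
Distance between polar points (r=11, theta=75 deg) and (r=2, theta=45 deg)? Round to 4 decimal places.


d = sqrt(r1^2 + r2^2 - 2*r1*r2*cos(t2-t1))
d = sqrt(11^2 + 2^2 - 2*11*2*cos(45-75)) = 9.3217

9.3217


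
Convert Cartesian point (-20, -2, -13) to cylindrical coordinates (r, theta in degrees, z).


r = sqrt((-20)^2 + (-2)^2) = 20.0998
theta = atan2(-2, -20) = 185.7106 deg
z = -13

r = 20.0998, theta = 185.7106 deg, z = -13


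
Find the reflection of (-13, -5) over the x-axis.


Reflection across x-axis: (x, y) -> (x, -y)
(-13, -5) -> (-13, 5)

(-13, 5)


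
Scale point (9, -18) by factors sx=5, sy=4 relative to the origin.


Scaling: (x*sx, y*sy) = (9*5, -18*4) = (45, -72)

(45, -72)


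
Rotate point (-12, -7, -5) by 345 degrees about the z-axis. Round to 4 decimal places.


x' = -12*cos(345) - -7*sin(345) = -13.4028
y' = -12*sin(345) + -7*cos(345) = -3.6557
z' = -5

(-13.4028, -3.6557, -5)


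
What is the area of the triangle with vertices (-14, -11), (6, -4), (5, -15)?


Area = |x1(y2-y3) + x2(y3-y1) + x3(y1-y2)| / 2
= |-14*(-4--15) + 6*(-15--11) + 5*(-11--4)| / 2
= 106.5

106.5


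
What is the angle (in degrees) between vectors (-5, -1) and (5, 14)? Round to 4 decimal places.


dot = -5*5 + -1*14 = -39
|u| = 5.099, |v| = 14.8661
cos(angle) = -0.5145
angle = 120.9638 degrees

120.9638 degrees


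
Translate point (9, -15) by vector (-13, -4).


Translation: (x+dx, y+dy) = (9+-13, -15+-4) = (-4, -19)

(-4, -19)


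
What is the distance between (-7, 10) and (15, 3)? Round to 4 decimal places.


d = sqrt((15--7)^2 + (3-10)^2) = 23.0868

23.0868


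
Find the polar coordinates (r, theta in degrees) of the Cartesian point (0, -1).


r = sqrt(0^2 + (-1)^2) = 1
theta = atan2(-1, 0) = 270 degrees

r = 1, theta = 270 degrees


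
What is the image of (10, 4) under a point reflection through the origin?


Reflection through origin: (x, y) -> (-x, -y)
(10, 4) -> (-10, -4)

(-10, -4)


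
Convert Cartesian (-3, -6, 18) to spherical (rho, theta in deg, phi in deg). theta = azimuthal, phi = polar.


rho = sqrt((-3)^2 + (-6)^2 + 18^2) = 19.2094
theta = atan2(-6, -3) = 243.4349 deg
phi = acos(18/19.2094) = 20.4393 deg

rho = 19.2094, theta = 243.4349 deg, phi = 20.4393 deg


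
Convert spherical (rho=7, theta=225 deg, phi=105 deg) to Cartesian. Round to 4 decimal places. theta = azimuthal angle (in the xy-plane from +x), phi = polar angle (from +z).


x = 7 * sin(105) * cos(225) = -4.7811
y = 7 * sin(105) * sin(225) = -4.7811
z = 7 * cos(105) = -1.8117

(-4.7811, -4.7811, -1.8117)


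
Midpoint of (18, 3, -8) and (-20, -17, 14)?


Midpoint = ((18+-20)/2, (3+-17)/2, (-8+14)/2) = (-1, -7, 3)

(-1, -7, 3)


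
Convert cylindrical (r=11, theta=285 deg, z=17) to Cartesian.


x = 11 * cos(285) = 2.847
y = 11 * sin(285) = -10.6252
z = 17

(2.847, -10.6252, 17)


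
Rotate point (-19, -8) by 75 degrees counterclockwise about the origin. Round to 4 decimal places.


x' = -19*cos(75) - -8*sin(75) = 2.8098
y' = -19*sin(75) + -8*cos(75) = -20.4231

(2.8098, -20.4231)


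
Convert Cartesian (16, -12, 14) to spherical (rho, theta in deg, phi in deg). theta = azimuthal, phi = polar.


rho = sqrt(16^2 + (-12)^2 + 14^2) = 24.4131
theta = atan2(-12, 16) = 323.1301 deg
phi = acos(14/24.4131) = 55.008 deg

rho = 24.4131, theta = 323.1301 deg, phi = 55.008 deg


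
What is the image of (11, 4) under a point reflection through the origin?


Reflection through origin: (x, y) -> (-x, -y)
(11, 4) -> (-11, -4)

(-11, -4)


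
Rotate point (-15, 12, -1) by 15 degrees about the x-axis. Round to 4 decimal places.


x' = -15
y' = 12*cos(15) - -1*sin(15) = 11.8499
z' = 12*sin(15) + -1*cos(15) = 2.1399

(-15, 11.8499, 2.1399)


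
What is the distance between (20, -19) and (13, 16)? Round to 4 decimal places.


d = sqrt((13-20)^2 + (16--19)^2) = 35.6931

35.6931


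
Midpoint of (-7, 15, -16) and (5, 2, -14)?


Midpoint = ((-7+5)/2, (15+2)/2, (-16+-14)/2) = (-1, 8.5, -15)

(-1, 8.5, -15)


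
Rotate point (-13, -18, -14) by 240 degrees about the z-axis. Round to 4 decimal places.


x' = -13*cos(240) - -18*sin(240) = -9.0885
y' = -13*sin(240) + -18*cos(240) = 20.2583
z' = -14

(-9.0885, 20.2583, -14)


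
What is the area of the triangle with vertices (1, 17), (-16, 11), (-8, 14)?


Area = |x1(y2-y3) + x2(y3-y1) + x3(y1-y2)| / 2
= |1*(11-14) + -16*(14-17) + -8*(17-11)| / 2
= 1.5

1.5


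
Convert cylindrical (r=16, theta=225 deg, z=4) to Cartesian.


x = 16 * cos(225) = -11.3137
y = 16 * sin(225) = -11.3137
z = 4

(-11.3137, -11.3137, 4)


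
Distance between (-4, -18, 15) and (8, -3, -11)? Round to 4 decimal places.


d = sqrt((8--4)^2 + (-3--18)^2 + (-11-15)^2) = 32.3265

32.3265


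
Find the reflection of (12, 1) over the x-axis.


Reflection across x-axis: (x, y) -> (x, -y)
(12, 1) -> (12, -1)

(12, -1)


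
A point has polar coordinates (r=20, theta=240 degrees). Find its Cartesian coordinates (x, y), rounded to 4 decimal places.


x = 20 * cos(240) = -10
y = 20 * sin(240) = -17.3205

(-10, -17.3205)


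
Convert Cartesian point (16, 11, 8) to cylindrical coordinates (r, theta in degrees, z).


r = sqrt(16^2 + 11^2) = 19.4165
theta = atan2(11, 16) = 34.5085 deg
z = 8

r = 19.4165, theta = 34.5085 deg, z = 8


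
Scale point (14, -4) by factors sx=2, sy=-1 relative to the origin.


Scaling: (x*sx, y*sy) = (14*2, -4*-1) = (28, 4)

(28, 4)


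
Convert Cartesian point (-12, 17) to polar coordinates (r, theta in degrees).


r = sqrt((-12)^2 + 17^2) = 20.8087
theta = atan2(17, -12) = 125.2176 degrees

r = 20.8087, theta = 125.2176 degrees


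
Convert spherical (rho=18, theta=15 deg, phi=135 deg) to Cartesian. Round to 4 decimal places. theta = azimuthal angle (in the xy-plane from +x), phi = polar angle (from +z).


x = 18 * sin(135) * cos(15) = 12.2942
y = 18 * sin(135) * sin(15) = 3.2942
z = 18 * cos(135) = -12.7279

(12.2942, 3.2942, -12.7279)


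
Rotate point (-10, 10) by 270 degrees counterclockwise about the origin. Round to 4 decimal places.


x' = -10*cos(270) - 10*sin(270) = 10
y' = -10*sin(270) + 10*cos(270) = 10

(10, 10)


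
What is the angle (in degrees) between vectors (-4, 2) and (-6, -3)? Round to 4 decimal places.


dot = -4*-6 + 2*-3 = 18
|u| = 4.4721, |v| = 6.7082
cos(angle) = 0.6
angle = 53.1301 degrees

53.1301 degrees


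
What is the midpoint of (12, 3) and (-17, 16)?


Midpoint = ((12+-17)/2, (3+16)/2) = (-2.5, 9.5)

(-2.5, 9.5)


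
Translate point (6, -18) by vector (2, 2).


Translation: (x+dx, y+dy) = (6+2, -18+2) = (8, -16)

(8, -16)


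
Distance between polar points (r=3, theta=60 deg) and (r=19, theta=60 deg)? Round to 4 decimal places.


d = sqrt(r1^2 + r2^2 - 2*r1*r2*cos(t2-t1))
d = sqrt(3^2 + 19^2 - 2*3*19*cos(60-60)) = 16

16


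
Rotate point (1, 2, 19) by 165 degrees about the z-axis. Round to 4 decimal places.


x' = 1*cos(165) - 2*sin(165) = -1.4836
y' = 1*sin(165) + 2*cos(165) = -1.673
z' = 19

(-1.4836, -1.673, 19)


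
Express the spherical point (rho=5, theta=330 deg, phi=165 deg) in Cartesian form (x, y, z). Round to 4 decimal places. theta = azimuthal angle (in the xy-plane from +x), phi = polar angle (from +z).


x = 5 * sin(165) * cos(330) = 1.1207
y = 5 * sin(165) * sin(330) = -0.647
z = 5 * cos(165) = -4.8296

(1.1207, -0.647, -4.8296)


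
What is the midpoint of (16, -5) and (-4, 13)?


Midpoint = ((16+-4)/2, (-5+13)/2) = (6, 4)

(6, 4)


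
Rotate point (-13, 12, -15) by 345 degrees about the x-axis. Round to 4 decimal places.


x' = -13
y' = 12*cos(345) - -15*sin(345) = 7.7088
z' = 12*sin(345) + -15*cos(345) = -17.5947

(-13, 7.7088, -17.5947)


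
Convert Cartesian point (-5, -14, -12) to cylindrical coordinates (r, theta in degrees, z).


r = sqrt((-5)^2 + (-14)^2) = 14.8661
theta = atan2(-14, -5) = 250.3462 deg
z = -12

r = 14.8661, theta = 250.3462 deg, z = -12


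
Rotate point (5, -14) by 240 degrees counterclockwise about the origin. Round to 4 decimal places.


x' = 5*cos(240) - -14*sin(240) = -14.6244
y' = 5*sin(240) + -14*cos(240) = 2.6699

(-14.6244, 2.6699)


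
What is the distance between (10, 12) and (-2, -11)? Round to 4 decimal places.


d = sqrt((-2-10)^2 + (-11-12)^2) = 25.9422

25.9422


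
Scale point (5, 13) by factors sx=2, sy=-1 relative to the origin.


Scaling: (x*sx, y*sy) = (5*2, 13*-1) = (10, -13)

(10, -13)


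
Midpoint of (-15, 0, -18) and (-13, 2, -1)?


Midpoint = ((-15+-13)/2, (0+2)/2, (-18+-1)/2) = (-14, 1, -9.5)

(-14, 1, -9.5)


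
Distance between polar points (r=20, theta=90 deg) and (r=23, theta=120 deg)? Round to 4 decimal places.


d = sqrt(r1^2 + r2^2 - 2*r1*r2*cos(t2-t1))
d = sqrt(20^2 + 23^2 - 2*20*23*cos(120-90)) = 11.5003

11.5003


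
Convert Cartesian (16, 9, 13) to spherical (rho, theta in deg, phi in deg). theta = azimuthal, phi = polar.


rho = sqrt(16^2 + 9^2 + 13^2) = 22.4944
theta = atan2(9, 16) = 29.3578 deg
phi = acos(13/22.4944) = 54.6956 deg

rho = 22.4944, theta = 29.3578 deg, phi = 54.6956 deg


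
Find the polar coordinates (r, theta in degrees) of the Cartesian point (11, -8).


r = sqrt(11^2 + (-8)^2) = 13.6015
theta = atan2(-8, 11) = 323.9726 degrees

r = 13.6015, theta = 323.9726 degrees


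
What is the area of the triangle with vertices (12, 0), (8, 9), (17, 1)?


Area = |x1(y2-y3) + x2(y3-y1) + x3(y1-y2)| / 2
= |12*(9-1) + 8*(1-0) + 17*(0-9)| / 2
= 24.5

24.5


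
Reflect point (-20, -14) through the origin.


Reflection through origin: (x, y) -> (-x, -y)
(-20, -14) -> (20, 14)

(20, 14)


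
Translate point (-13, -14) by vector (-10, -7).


Translation: (x+dx, y+dy) = (-13+-10, -14+-7) = (-23, -21)

(-23, -21)


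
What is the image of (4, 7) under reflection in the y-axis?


Reflection across y-axis: (x, y) -> (-x, y)
(4, 7) -> (-4, 7)

(-4, 7)


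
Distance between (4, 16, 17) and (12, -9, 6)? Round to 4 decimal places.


d = sqrt((12-4)^2 + (-9-16)^2 + (6-17)^2) = 28.4605

28.4605


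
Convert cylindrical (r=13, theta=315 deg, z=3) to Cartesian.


x = 13 * cos(315) = 9.1924
y = 13 * sin(315) = -9.1924
z = 3

(9.1924, -9.1924, 3)


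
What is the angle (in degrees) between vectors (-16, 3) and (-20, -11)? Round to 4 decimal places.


dot = -16*-20 + 3*-11 = 287
|u| = 16.2788, |v| = 22.8254
cos(angle) = 0.7724
angle = 39.4304 degrees

39.4304 degrees


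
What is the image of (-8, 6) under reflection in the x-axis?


Reflection across x-axis: (x, y) -> (x, -y)
(-8, 6) -> (-8, -6)

(-8, -6)


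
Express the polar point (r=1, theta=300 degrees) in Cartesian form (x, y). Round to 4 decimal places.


x = 1 * cos(300) = 0.5
y = 1 * sin(300) = -0.866

(0.5, -0.866)


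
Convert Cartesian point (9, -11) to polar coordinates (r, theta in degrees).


r = sqrt(9^2 + (-11)^2) = 14.2127
theta = atan2(-11, 9) = 309.2894 degrees

r = 14.2127, theta = 309.2894 degrees


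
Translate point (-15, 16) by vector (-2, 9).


Translation: (x+dx, y+dy) = (-15+-2, 16+9) = (-17, 25)

(-17, 25)


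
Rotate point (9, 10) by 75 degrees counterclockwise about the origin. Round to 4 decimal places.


x' = 9*cos(75) - 10*sin(75) = -7.3299
y' = 9*sin(75) + 10*cos(75) = 11.2815

(-7.3299, 11.2815)


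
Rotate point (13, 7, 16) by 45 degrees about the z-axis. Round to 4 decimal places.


x' = 13*cos(45) - 7*sin(45) = 4.2426
y' = 13*sin(45) + 7*cos(45) = 14.1421
z' = 16

(4.2426, 14.1421, 16)


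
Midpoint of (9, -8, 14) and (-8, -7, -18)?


Midpoint = ((9+-8)/2, (-8+-7)/2, (14+-18)/2) = (0.5, -7.5, -2)

(0.5, -7.5, -2)


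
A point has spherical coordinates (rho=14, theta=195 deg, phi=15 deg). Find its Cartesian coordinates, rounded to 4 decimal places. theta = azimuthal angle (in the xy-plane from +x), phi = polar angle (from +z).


x = 14 * sin(15) * cos(195) = -3.5
y = 14 * sin(15) * sin(195) = -0.9378
z = 14 * cos(15) = 13.523

(-3.5, -0.9378, 13.523)


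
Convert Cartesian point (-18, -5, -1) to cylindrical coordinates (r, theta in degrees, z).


r = sqrt((-18)^2 + (-5)^2) = 18.6815
theta = atan2(-5, -18) = 195.5241 deg
z = -1

r = 18.6815, theta = 195.5241 deg, z = -1


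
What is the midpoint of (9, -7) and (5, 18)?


Midpoint = ((9+5)/2, (-7+18)/2) = (7, 5.5)

(7, 5.5)


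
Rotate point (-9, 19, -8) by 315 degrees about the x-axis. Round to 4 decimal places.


x' = -9
y' = 19*cos(315) - -8*sin(315) = 7.7782
z' = 19*sin(315) + -8*cos(315) = -19.0919

(-9, 7.7782, -19.0919)


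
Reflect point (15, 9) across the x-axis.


Reflection across x-axis: (x, y) -> (x, -y)
(15, 9) -> (15, -9)

(15, -9)


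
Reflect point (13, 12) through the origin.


Reflection through origin: (x, y) -> (-x, -y)
(13, 12) -> (-13, -12)

(-13, -12)


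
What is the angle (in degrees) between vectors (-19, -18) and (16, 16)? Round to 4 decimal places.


dot = -19*16 + -18*16 = -592
|u| = 26.1725, |v| = 22.6274
cos(angle) = -0.9996
angle = 178.4518 degrees

178.4518 degrees


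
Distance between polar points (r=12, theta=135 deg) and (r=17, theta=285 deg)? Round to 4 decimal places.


d = sqrt(r1^2 + r2^2 - 2*r1*r2*cos(t2-t1))
d = sqrt(12^2 + 17^2 - 2*12*17*cos(285-135)) = 28.0417

28.0417


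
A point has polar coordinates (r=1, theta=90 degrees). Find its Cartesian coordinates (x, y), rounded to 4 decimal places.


x = 1 * cos(90) = 0
y = 1 * sin(90) = 1

(0, 1)


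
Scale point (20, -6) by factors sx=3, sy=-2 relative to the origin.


Scaling: (x*sx, y*sy) = (20*3, -6*-2) = (60, 12)

(60, 12)


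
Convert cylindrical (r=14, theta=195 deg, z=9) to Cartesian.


x = 14 * cos(195) = -13.523
y = 14 * sin(195) = -3.6235
z = 9

(-13.523, -3.6235, 9)


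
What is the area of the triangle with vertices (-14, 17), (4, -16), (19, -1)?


Area = |x1(y2-y3) + x2(y3-y1) + x3(y1-y2)| / 2
= |-14*(-16--1) + 4*(-1-17) + 19*(17--16)| / 2
= 382.5

382.5


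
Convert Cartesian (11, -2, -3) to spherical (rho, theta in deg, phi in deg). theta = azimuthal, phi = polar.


rho = sqrt(11^2 + (-2)^2 + (-3)^2) = 11.5758
theta = atan2(-2, 11) = 349.6952 deg
phi = acos(-3/11.5758) = 105.0203 deg

rho = 11.5758, theta = 349.6952 deg, phi = 105.0203 deg


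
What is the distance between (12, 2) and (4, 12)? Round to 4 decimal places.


d = sqrt((4-12)^2 + (12-2)^2) = 12.8062

12.8062


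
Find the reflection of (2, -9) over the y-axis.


Reflection across y-axis: (x, y) -> (-x, y)
(2, -9) -> (-2, -9)

(-2, -9)


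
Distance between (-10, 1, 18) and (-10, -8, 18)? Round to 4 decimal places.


d = sqrt((-10--10)^2 + (-8-1)^2 + (18-18)^2) = 9

9


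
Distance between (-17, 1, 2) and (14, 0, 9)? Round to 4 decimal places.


d = sqrt((14--17)^2 + (0-1)^2 + (9-2)^2) = 31.7962

31.7962


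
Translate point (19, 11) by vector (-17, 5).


Translation: (x+dx, y+dy) = (19+-17, 11+5) = (2, 16)

(2, 16)


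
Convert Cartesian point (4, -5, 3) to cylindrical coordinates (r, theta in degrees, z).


r = sqrt(4^2 + (-5)^2) = 6.4031
theta = atan2(-5, 4) = 308.6598 deg
z = 3

r = 6.4031, theta = 308.6598 deg, z = 3


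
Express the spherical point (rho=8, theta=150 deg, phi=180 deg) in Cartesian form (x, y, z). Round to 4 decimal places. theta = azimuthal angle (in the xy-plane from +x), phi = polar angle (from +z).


x = 8 * sin(180) * cos(150) = 0
y = 8 * sin(180) * sin(150) = 0
z = 8 * cos(180) = -8

(0, 0, -8)


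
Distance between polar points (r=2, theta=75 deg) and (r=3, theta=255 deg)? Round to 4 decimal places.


d = sqrt(r1^2 + r2^2 - 2*r1*r2*cos(t2-t1))
d = sqrt(2^2 + 3^2 - 2*2*3*cos(255-75)) = 5

5


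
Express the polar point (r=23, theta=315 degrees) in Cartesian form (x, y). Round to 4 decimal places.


x = 23 * cos(315) = 16.2635
y = 23 * sin(315) = -16.2635

(16.2635, -16.2635)


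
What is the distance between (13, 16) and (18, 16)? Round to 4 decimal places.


d = sqrt((18-13)^2 + (16-16)^2) = 5

5


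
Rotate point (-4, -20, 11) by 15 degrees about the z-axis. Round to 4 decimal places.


x' = -4*cos(15) - -20*sin(15) = 1.3127
y' = -4*sin(15) + -20*cos(15) = -20.3538
z' = 11

(1.3127, -20.3538, 11)


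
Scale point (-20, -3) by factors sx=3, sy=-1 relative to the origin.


Scaling: (x*sx, y*sy) = (-20*3, -3*-1) = (-60, 3)

(-60, 3)


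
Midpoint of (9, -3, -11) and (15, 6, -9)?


Midpoint = ((9+15)/2, (-3+6)/2, (-11+-9)/2) = (12, 1.5, -10)

(12, 1.5, -10)


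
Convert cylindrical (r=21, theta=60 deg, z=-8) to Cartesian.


x = 21 * cos(60) = 10.5
y = 21 * sin(60) = 18.1865
z = -8

(10.5, 18.1865, -8)


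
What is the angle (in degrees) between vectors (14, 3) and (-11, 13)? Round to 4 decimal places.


dot = 14*-11 + 3*13 = -115
|u| = 14.3178, |v| = 17.0294
cos(angle) = -0.4717
angle = 118.1416 degrees

118.1416 degrees


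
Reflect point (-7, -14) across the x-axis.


Reflection across x-axis: (x, y) -> (x, -y)
(-7, -14) -> (-7, 14)

(-7, 14)


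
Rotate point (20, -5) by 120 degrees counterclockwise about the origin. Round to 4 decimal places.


x' = 20*cos(120) - -5*sin(120) = -5.6699
y' = 20*sin(120) + -5*cos(120) = 19.8205

(-5.6699, 19.8205)


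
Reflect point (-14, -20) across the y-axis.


Reflection across y-axis: (x, y) -> (-x, y)
(-14, -20) -> (14, -20)

(14, -20)


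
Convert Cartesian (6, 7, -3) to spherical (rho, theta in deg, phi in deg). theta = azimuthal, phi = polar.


rho = sqrt(6^2 + 7^2 + (-3)^2) = 9.6954
theta = atan2(7, 6) = 49.3987 deg
phi = acos(-3/9.6954) = 108.0247 deg

rho = 9.6954, theta = 49.3987 deg, phi = 108.0247 deg


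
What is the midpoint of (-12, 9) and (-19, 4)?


Midpoint = ((-12+-19)/2, (9+4)/2) = (-15.5, 6.5)

(-15.5, 6.5)


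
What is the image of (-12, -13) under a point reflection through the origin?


Reflection through origin: (x, y) -> (-x, -y)
(-12, -13) -> (12, 13)

(12, 13)


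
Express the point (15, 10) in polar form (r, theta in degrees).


r = sqrt(15^2 + 10^2) = 18.0278
theta = atan2(10, 15) = 33.6901 degrees

r = 18.0278, theta = 33.6901 degrees


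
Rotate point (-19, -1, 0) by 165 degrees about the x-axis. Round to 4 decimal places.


x' = -19
y' = -1*cos(165) - 0*sin(165) = 0.9659
z' = -1*sin(165) + 0*cos(165) = -0.2588

(-19, 0.9659, -0.2588)


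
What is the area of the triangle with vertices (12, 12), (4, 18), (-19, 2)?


Area = |x1(y2-y3) + x2(y3-y1) + x3(y1-y2)| / 2
= |12*(18-2) + 4*(2-12) + -19*(12-18)| / 2
= 133

133


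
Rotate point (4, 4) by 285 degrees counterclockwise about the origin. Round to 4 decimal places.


x' = 4*cos(285) - 4*sin(285) = 4.899
y' = 4*sin(285) + 4*cos(285) = -2.8284

(4.899, -2.8284)


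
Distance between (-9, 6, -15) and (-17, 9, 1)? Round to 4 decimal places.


d = sqrt((-17--9)^2 + (9-6)^2 + (1--15)^2) = 18.1384

18.1384


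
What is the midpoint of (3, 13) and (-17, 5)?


Midpoint = ((3+-17)/2, (13+5)/2) = (-7, 9)

(-7, 9)


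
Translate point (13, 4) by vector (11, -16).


Translation: (x+dx, y+dy) = (13+11, 4+-16) = (24, -12)

(24, -12)


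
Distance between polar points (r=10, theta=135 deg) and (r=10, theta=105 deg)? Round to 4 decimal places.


d = sqrt(r1^2 + r2^2 - 2*r1*r2*cos(t2-t1))
d = sqrt(10^2 + 10^2 - 2*10*10*cos(105-135)) = 5.1764

5.1764


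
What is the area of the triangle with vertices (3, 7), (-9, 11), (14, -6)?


Area = |x1(y2-y3) + x2(y3-y1) + x3(y1-y2)| / 2
= |3*(11--6) + -9*(-6-7) + 14*(7-11)| / 2
= 56

56


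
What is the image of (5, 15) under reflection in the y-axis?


Reflection across y-axis: (x, y) -> (-x, y)
(5, 15) -> (-5, 15)

(-5, 15)


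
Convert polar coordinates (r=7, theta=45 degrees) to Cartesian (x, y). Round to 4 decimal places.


x = 7 * cos(45) = 4.9497
y = 7 * sin(45) = 4.9497

(4.9497, 4.9497)


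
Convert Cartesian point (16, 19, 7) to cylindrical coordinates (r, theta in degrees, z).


r = sqrt(16^2 + 19^2) = 24.8395
theta = atan2(19, 16) = 49.8991 deg
z = 7

r = 24.8395, theta = 49.8991 deg, z = 7


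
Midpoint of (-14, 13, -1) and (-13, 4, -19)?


Midpoint = ((-14+-13)/2, (13+4)/2, (-1+-19)/2) = (-13.5, 8.5, -10)

(-13.5, 8.5, -10)


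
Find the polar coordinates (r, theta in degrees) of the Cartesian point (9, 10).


r = sqrt(9^2 + 10^2) = 13.4536
theta = atan2(10, 9) = 48.0128 degrees

r = 13.4536, theta = 48.0128 degrees


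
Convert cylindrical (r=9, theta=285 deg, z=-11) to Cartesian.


x = 9 * cos(285) = 2.3294
y = 9 * sin(285) = -8.6933
z = -11

(2.3294, -8.6933, -11)


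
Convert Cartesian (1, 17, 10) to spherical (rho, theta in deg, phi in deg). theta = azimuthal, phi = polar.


rho = sqrt(1^2 + 17^2 + 10^2) = 19.7484
theta = atan2(17, 1) = 86.6335 deg
phi = acos(10/19.7484) = 59.5777 deg

rho = 19.7484, theta = 86.6335 deg, phi = 59.5777 deg


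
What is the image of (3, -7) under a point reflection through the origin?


Reflection through origin: (x, y) -> (-x, -y)
(3, -7) -> (-3, 7)

(-3, 7)


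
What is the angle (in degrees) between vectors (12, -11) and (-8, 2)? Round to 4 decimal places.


dot = 12*-8 + -11*2 = -118
|u| = 16.2788, |v| = 8.2462
cos(angle) = -0.879
angle = 151.5258 degrees

151.5258 degrees


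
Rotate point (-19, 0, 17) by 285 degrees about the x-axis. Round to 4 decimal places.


x' = -19
y' = 0*cos(285) - 17*sin(285) = 16.4207
z' = 0*sin(285) + 17*cos(285) = 4.3999

(-19, 16.4207, 4.3999)


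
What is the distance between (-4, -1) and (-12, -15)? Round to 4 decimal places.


d = sqrt((-12--4)^2 + (-15--1)^2) = 16.1245

16.1245


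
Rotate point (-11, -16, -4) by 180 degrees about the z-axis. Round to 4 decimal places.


x' = -11*cos(180) - -16*sin(180) = 11
y' = -11*sin(180) + -16*cos(180) = 16
z' = -4

(11, 16, -4)


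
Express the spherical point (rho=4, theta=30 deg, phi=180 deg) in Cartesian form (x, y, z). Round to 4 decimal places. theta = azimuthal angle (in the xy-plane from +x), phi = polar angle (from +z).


x = 4 * sin(180) * cos(30) = 0
y = 4 * sin(180) * sin(30) = 0
z = 4 * cos(180) = -4

(0, 0, -4)


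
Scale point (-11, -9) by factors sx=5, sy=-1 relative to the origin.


Scaling: (x*sx, y*sy) = (-11*5, -9*-1) = (-55, 9)

(-55, 9)


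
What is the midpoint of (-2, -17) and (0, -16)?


Midpoint = ((-2+0)/2, (-17+-16)/2) = (-1, -16.5)

(-1, -16.5)


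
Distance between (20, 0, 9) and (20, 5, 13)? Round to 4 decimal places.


d = sqrt((20-20)^2 + (5-0)^2 + (13-9)^2) = 6.4031

6.4031


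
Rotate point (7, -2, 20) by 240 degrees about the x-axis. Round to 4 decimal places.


x' = 7
y' = -2*cos(240) - 20*sin(240) = 18.3205
z' = -2*sin(240) + 20*cos(240) = -8.2679

(7, 18.3205, -8.2679)


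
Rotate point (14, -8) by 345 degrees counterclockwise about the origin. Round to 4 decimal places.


x' = 14*cos(345) - -8*sin(345) = 11.4524
y' = 14*sin(345) + -8*cos(345) = -11.3509

(11.4524, -11.3509)


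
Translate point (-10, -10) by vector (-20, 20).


Translation: (x+dx, y+dy) = (-10+-20, -10+20) = (-30, 10)

(-30, 10)


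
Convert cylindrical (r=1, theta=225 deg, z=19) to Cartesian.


x = 1 * cos(225) = -0.7071
y = 1 * sin(225) = -0.7071
z = 19

(-0.7071, -0.7071, 19)


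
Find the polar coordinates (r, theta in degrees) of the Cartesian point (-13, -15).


r = sqrt((-13)^2 + (-15)^2) = 19.8494
theta = atan2(-15, -13) = 229.0856 degrees

r = 19.8494, theta = 229.0856 degrees


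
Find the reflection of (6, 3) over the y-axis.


Reflection across y-axis: (x, y) -> (-x, y)
(6, 3) -> (-6, 3)

(-6, 3)


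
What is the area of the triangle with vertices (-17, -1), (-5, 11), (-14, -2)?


Area = |x1(y2-y3) + x2(y3-y1) + x3(y1-y2)| / 2
= |-17*(11--2) + -5*(-2--1) + -14*(-1-11)| / 2
= 24

24


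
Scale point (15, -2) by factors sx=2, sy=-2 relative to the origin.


Scaling: (x*sx, y*sy) = (15*2, -2*-2) = (30, 4)

(30, 4)


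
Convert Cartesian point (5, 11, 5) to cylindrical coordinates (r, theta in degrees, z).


r = sqrt(5^2 + 11^2) = 12.083
theta = atan2(11, 5) = 65.556 deg
z = 5

r = 12.083, theta = 65.556 deg, z = 5


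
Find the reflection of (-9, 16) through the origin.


Reflection through origin: (x, y) -> (-x, -y)
(-9, 16) -> (9, -16)

(9, -16)


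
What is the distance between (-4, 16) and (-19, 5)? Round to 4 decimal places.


d = sqrt((-19--4)^2 + (5-16)^2) = 18.6011

18.6011


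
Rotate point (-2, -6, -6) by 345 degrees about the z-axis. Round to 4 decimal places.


x' = -2*cos(345) - -6*sin(345) = -3.4848
y' = -2*sin(345) + -6*cos(345) = -5.2779
z' = -6

(-3.4848, -5.2779, -6)


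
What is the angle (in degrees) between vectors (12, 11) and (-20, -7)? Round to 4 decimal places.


dot = 12*-20 + 11*-7 = -317
|u| = 16.2788, |v| = 21.1896
cos(angle) = -0.919
angle = 156.7796 degrees

156.7796 degrees


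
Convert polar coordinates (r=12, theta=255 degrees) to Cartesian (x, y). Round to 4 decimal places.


x = 12 * cos(255) = -3.1058
y = 12 * sin(255) = -11.5911

(-3.1058, -11.5911)


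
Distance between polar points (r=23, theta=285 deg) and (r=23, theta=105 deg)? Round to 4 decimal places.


d = sqrt(r1^2 + r2^2 - 2*r1*r2*cos(t2-t1))
d = sqrt(23^2 + 23^2 - 2*23*23*cos(105-285)) = 46

46


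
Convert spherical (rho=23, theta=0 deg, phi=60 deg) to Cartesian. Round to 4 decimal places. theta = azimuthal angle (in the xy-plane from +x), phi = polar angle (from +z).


x = 23 * sin(60) * cos(0) = 19.9186
y = 23 * sin(60) * sin(0) = 0
z = 23 * cos(60) = 11.5

(19.9186, 0, 11.5)


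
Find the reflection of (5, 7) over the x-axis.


Reflection across x-axis: (x, y) -> (x, -y)
(5, 7) -> (5, -7)

(5, -7)


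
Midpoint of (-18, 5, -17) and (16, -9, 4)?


Midpoint = ((-18+16)/2, (5+-9)/2, (-17+4)/2) = (-1, -2, -6.5)

(-1, -2, -6.5)


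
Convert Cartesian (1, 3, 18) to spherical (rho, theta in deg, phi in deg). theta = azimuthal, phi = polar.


rho = sqrt(1^2 + 3^2 + 18^2) = 18.2757
theta = atan2(3, 1) = 71.5651 deg
phi = acos(18/18.2757) = 9.9642 deg

rho = 18.2757, theta = 71.5651 deg, phi = 9.9642 deg


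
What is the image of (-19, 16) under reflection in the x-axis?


Reflection across x-axis: (x, y) -> (x, -y)
(-19, 16) -> (-19, -16)

(-19, -16)


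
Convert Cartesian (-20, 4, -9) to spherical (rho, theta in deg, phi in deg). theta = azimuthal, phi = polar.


rho = sqrt((-20)^2 + 4^2 + (-9)^2) = 22.2935
theta = atan2(4, -20) = 168.6901 deg
phi = acos(-9/22.2935) = 113.81 deg

rho = 22.2935, theta = 168.6901 deg, phi = 113.81 deg


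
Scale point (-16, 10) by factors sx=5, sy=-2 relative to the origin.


Scaling: (x*sx, y*sy) = (-16*5, 10*-2) = (-80, -20)

(-80, -20)


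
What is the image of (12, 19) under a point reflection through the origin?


Reflection through origin: (x, y) -> (-x, -y)
(12, 19) -> (-12, -19)

(-12, -19)


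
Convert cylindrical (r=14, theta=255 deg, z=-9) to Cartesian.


x = 14 * cos(255) = -3.6235
y = 14 * sin(255) = -13.523
z = -9

(-3.6235, -13.523, -9)


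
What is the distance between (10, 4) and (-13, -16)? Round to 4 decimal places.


d = sqrt((-13-10)^2 + (-16-4)^2) = 30.4795

30.4795


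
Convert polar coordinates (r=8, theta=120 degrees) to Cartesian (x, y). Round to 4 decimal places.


x = 8 * cos(120) = -4
y = 8 * sin(120) = 6.9282

(-4, 6.9282)


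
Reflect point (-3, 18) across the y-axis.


Reflection across y-axis: (x, y) -> (-x, y)
(-3, 18) -> (3, 18)

(3, 18)


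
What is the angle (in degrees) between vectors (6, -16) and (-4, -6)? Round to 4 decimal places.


dot = 6*-4 + -16*-6 = 72
|u| = 17.088, |v| = 7.2111
cos(angle) = 0.5843
angle = 54.2461 degrees

54.2461 degrees


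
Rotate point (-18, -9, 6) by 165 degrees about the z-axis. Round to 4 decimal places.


x' = -18*cos(165) - -9*sin(165) = 19.716
y' = -18*sin(165) + -9*cos(165) = 4.0346
z' = 6

(19.716, 4.0346, 6)


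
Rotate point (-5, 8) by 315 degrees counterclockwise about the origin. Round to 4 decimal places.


x' = -5*cos(315) - 8*sin(315) = 2.1213
y' = -5*sin(315) + 8*cos(315) = 9.1924

(2.1213, 9.1924)


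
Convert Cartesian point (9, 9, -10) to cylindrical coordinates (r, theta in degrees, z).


r = sqrt(9^2 + 9^2) = 12.7279
theta = atan2(9, 9) = 45 deg
z = -10

r = 12.7279, theta = 45 deg, z = -10


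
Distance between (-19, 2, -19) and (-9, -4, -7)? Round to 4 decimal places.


d = sqrt((-9--19)^2 + (-4-2)^2 + (-7--19)^2) = 16.7332

16.7332


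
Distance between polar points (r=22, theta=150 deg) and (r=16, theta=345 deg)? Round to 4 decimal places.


d = sqrt(r1^2 + r2^2 - 2*r1*r2*cos(t2-t1))
d = sqrt(22^2 + 16^2 - 2*22*16*cos(345-150)) = 37.683

37.683


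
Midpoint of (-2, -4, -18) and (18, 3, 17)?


Midpoint = ((-2+18)/2, (-4+3)/2, (-18+17)/2) = (8, -0.5, -0.5)

(8, -0.5, -0.5)


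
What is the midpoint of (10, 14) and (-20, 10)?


Midpoint = ((10+-20)/2, (14+10)/2) = (-5, 12)

(-5, 12)


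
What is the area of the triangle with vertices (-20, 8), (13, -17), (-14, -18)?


Area = |x1(y2-y3) + x2(y3-y1) + x3(y1-y2)| / 2
= |-20*(-17--18) + 13*(-18-8) + -14*(8--17)| / 2
= 354

354


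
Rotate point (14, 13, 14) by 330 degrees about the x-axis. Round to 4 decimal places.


x' = 14
y' = 13*cos(330) - 14*sin(330) = 18.2583
z' = 13*sin(330) + 14*cos(330) = 5.6244

(14, 18.2583, 5.6244)


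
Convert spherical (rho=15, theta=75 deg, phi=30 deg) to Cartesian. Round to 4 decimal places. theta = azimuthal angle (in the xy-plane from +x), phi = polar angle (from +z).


x = 15 * sin(30) * cos(75) = 1.9411
y = 15 * sin(30) * sin(75) = 7.2444
z = 15 * cos(30) = 12.9904

(1.9411, 7.2444, 12.9904)


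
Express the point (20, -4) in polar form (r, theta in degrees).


r = sqrt(20^2 + (-4)^2) = 20.3961
theta = atan2(-4, 20) = 348.6901 degrees

r = 20.3961, theta = 348.6901 degrees


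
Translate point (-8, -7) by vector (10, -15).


Translation: (x+dx, y+dy) = (-8+10, -7+-15) = (2, -22)

(2, -22)


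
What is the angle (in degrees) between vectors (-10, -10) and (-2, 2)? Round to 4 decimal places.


dot = -10*-2 + -10*2 = 0
|u| = 14.1421, |v| = 2.8284
cos(angle) = 0
angle = 90 degrees

90 degrees


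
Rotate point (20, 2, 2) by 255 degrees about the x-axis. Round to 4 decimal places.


x' = 20
y' = 2*cos(255) - 2*sin(255) = 1.4142
z' = 2*sin(255) + 2*cos(255) = -2.4495

(20, 1.4142, -2.4495)


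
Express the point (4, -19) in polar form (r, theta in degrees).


r = sqrt(4^2 + (-19)^2) = 19.4165
theta = atan2(-19, 4) = 281.8887 degrees

r = 19.4165, theta = 281.8887 degrees


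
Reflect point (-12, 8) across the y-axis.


Reflection across y-axis: (x, y) -> (-x, y)
(-12, 8) -> (12, 8)

(12, 8)


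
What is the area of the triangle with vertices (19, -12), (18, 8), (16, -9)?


Area = |x1(y2-y3) + x2(y3-y1) + x3(y1-y2)| / 2
= |19*(8--9) + 18*(-9--12) + 16*(-12-8)| / 2
= 28.5

28.5


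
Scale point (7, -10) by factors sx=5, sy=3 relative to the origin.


Scaling: (x*sx, y*sy) = (7*5, -10*3) = (35, -30)

(35, -30)


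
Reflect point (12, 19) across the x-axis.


Reflection across x-axis: (x, y) -> (x, -y)
(12, 19) -> (12, -19)

(12, -19)


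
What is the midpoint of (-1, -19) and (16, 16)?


Midpoint = ((-1+16)/2, (-19+16)/2) = (7.5, -1.5)

(7.5, -1.5)


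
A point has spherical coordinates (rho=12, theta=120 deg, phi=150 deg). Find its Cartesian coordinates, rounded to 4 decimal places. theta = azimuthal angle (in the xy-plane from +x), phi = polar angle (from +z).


x = 12 * sin(150) * cos(120) = -3
y = 12 * sin(150) * sin(120) = 5.1962
z = 12 * cos(150) = -10.3923

(-3, 5.1962, -10.3923)


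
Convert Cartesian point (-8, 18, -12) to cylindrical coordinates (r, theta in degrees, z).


r = sqrt((-8)^2 + 18^2) = 19.6977
theta = atan2(18, -8) = 113.9625 deg
z = -12

r = 19.6977, theta = 113.9625 deg, z = -12


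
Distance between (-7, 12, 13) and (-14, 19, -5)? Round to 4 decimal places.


d = sqrt((-14--7)^2 + (19-12)^2 + (-5-13)^2) = 20.5426

20.5426


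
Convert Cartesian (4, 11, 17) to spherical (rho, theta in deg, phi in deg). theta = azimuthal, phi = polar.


rho = sqrt(4^2 + 11^2 + 17^2) = 20.6398
theta = atan2(11, 4) = 70.0169 deg
phi = acos(17/20.6398) = 34.5479 deg

rho = 20.6398, theta = 70.0169 deg, phi = 34.5479 deg


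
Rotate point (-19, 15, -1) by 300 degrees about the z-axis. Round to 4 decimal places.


x' = -19*cos(300) - 15*sin(300) = 3.4904
y' = -19*sin(300) + 15*cos(300) = 23.9545
z' = -1

(3.4904, 23.9545, -1)


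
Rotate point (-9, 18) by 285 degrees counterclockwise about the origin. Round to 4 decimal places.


x' = -9*cos(285) - 18*sin(285) = 15.0573
y' = -9*sin(285) + 18*cos(285) = 13.3521

(15.0573, 13.3521)


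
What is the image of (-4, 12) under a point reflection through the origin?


Reflection through origin: (x, y) -> (-x, -y)
(-4, 12) -> (4, -12)

(4, -12)


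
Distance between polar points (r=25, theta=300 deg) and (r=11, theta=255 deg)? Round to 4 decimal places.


d = sqrt(r1^2 + r2^2 - 2*r1*r2*cos(t2-t1))
d = sqrt(25^2 + 11^2 - 2*25*11*cos(255-300)) = 18.8969

18.8969


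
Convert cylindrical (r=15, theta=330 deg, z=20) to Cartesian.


x = 15 * cos(330) = 12.9904
y = 15 * sin(330) = -7.5
z = 20

(12.9904, -7.5, 20)


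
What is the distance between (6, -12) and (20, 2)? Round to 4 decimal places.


d = sqrt((20-6)^2 + (2--12)^2) = 19.799

19.799


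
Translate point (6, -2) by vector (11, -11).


Translation: (x+dx, y+dy) = (6+11, -2+-11) = (17, -13)

(17, -13)


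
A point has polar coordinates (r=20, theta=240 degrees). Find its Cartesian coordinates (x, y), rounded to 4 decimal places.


x = 20 * cos(240) = -10
y = 20 * sin(240) = -17.3205

(-10, -17.3205)


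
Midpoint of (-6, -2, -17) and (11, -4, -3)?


Midpoint = ((-6+11)/2, (-2+-4)/2, (-17+-3)/2) = (2.5, -3, -10)

(2.5, -3, -10)


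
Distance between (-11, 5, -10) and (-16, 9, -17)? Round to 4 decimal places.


d = sqrt((-16--11)^2 + (9-5)^2 + (-17--10)^2) = 9.4868

9.4868


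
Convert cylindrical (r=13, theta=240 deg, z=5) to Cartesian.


x = 13 * cos(240) = -6.5
y = 13 * sin(240) = -11.2583
z = 5

(-6.5, -11.2583, 5)


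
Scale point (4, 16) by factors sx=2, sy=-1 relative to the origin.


Scaling: (x*sx, y*sy) = (4*2, 16*-1) = (8, -16)

(8, -16)


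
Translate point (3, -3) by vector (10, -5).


Translation: (x+dx, y+dy) = (3+10, -3+-5) = (13, -8)

(13, -8)


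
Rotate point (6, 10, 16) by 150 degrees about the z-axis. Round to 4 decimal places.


x' = 6*cos(150) - 10*sin(150) = -10.1962
y' = 6*sin(150) + 10*cos(150) = -5.6603
z' = 16

(-10.1962, -5.6603, 16)
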